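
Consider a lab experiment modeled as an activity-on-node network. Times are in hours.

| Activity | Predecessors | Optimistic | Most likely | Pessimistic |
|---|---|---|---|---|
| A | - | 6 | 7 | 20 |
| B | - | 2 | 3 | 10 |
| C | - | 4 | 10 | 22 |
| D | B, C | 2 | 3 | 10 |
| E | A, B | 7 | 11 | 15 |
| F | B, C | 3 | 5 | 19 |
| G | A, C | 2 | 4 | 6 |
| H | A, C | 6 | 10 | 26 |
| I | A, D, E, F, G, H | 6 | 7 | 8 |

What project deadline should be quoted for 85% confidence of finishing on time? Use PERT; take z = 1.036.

te_A = (6 + 4·7 + 20)/6 = 54/6 = 9; σ²_A = ((20−6)/6)² = 5.444
te_B = (2 + 4·3 + 10)/6 = 24/6 = 4; σ²_B = ((10−2)/6)² = 1.778
te_C = (4 + 4·10 + 22)/6 = 66/6 = 11; σ²_C = ((22−4)/6)² = 9.000
te_D = (2 + 4·3 + 10)/6 = 24/6 = 4; σ²_D = ((10−2)/6)² = 1.778
te_E = (7 + 4·11 + 15)/6 = 66/6 = 11; σ²_E = ((15−7)/6)² = 1.778
te_F = (3 + 4·5 + 19)/6 = 42/6 = 7; σ²_F = ((19−3)/6)² = 7.111
te_G = (2 + 4·4 + 6)/6 = 24/6 = 4; σ²_G = ((6−2)/6)² = 0.444
te_H = (6 + 4·10 + 26)/6 = 72/6 = 12; σ²_H = ((26−6)/6)² = 11.111
te_I = (6 + 4·7 + 8)/6 = 42/6 = 7; σ²_I = ((8−6)/6)² = 0.111

Forward pass:
ES_A = 0; EF_A = 9
ES_B = 0; EF_B = 4
ES_C = 0; EF_C = 11
ES_D = max(EF_B=4, EF_C=11) = 11; EF_D = 11+4 = 15
ES_E = max(EF_A=9, EF_B=4) = 9; EF_E = 9+11 = 20
ES_F = max(EF_B=4, EF_C=11) = 11; EF_F = 11+7 = 18
ES_G = max(EF_A=9, EF_C=11) = 11; EF_G = 11+4 = 15
ES_H = max(EF_A=9, EF_C=11) = 11; EF_H = 11+12 = 23
ES_I = max(EF_A=9, EF_D=15, EF_E=20, EF_F=18, EF_G=15, EF_H=23) = 23; EF_I = 23+7 = 30
Expected project duration μ = 30 hours. Critical path: C → H → I.

Variance along critical path = 9.000 + 11.111 + 0.111 = 20.222; σ = 4.497 hours.
D = μ + z·σ = 30 + 1.036·4.497 = 34.7 hours

34.7 hours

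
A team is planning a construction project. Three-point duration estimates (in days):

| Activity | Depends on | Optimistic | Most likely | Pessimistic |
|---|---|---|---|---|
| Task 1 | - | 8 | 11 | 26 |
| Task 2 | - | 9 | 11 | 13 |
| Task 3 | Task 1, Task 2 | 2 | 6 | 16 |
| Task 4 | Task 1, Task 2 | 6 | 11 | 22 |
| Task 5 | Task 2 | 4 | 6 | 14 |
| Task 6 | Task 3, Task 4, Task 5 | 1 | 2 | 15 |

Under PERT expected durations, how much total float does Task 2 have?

te_Task 1 = (8 + 4·11 + 26)/6 = 78/6 = 13
te_Task 2 = (9 + 4·11 + 13)/6 = 66/6 = 11
te_Task 3 = (2 + 4·6 + 16)/6 = 42/6 = 7
te_Task 4 = (6 + 4·11 + 22)/6 = 72/6 = 12
te_Task 5 = (4 + 4·6 + 14)/6 = 42/6 = 7
te_Task 6 = (1 + 4·2 + 15)/6 = 24/6 = 4

Forward pass:
ES_Task 1 = 0; EF_Task 1 = 13
ES_Task 2 = 0; EF_Task 2 = 11
ES_Task 3 = max(EF_Task 1=13, EF_Task 2=11) = 13; EF_Task 3 = 13+7 = 20
ES_Task 4 = max(EF_Task 1=13, EF_Task 2=11) = 13; EF_Task 4 = 13+12 = 25
ES_Task 5 = 11; EF_Task 5 = 11+7 = 18
ES_Task 6 = max(EF_Task 3=20, EF_Task 4=25, EF_Task 5=18) = 25; EF_Task 6 = 25+4 = 29
Expected project duration μ = 29 days. Critical path: Task 1 → Task 4 → Task 6.

Backward pass:
LF_Task 6 = 29; LS_Task 6 = 29−4 = 25
LF_Task 5 = LS_Task 6 = 25; LS_Task 5 = 25−7 = 18
LF_Task 4 = LS_Task 6 = 25; LS_Task 4 = 25−12 = 13
LF_Task 3 = LS_Task 6 = 25; LS_Task 3 = 25−7 = 18
LF_Task 2 = min(LS_Task 3=18, LS_Task 4=13, LS_Task 5=18) = 13; LS_Task 2 = 13−11 = 2
LF_Task 1 = min(LS_Task 3=18, LS_Task 4=13) = 13; LS_Task 1 = 13−13 = 0
Slack_Task 2 = LS_Task 2 − ES_Task 2 = 2 − 0 = 2

2 days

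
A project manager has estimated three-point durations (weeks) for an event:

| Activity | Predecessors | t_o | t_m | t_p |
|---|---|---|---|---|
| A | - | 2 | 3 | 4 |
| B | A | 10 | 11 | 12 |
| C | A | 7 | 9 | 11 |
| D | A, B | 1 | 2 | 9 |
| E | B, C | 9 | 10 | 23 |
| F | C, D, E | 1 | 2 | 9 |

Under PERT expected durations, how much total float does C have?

te_A = (2 + 4·3 + 4)/6 = 18/6 = 3
te_B = (10 + 4·11 + 12)/6 = 66/6 = 11
te_C = (7 + 4·9 + 11)/6 = 54/6 = 9
te_D = (1 + 4·2 + 9)/6 = 18/6 = 3
te_E = (9 + 4·10 + 23)/6 = 72/6 = 12
te_F = (1 + 4·2 + 9)/6 = 18/6 = 3

Forward pass:
ES_A = 0; EF_A = 3
ES_B = 3; EF_B = 3+11 = 14
ES_C = 3; EF_C = 3+9 = 12
ES_D = max(EF_A=3, EF_B=14) = 14; EF_D = 14+3 = 17
ES_E = max(EF_B=14, EF_C=12) = 14; EF_E = 14+12 = 26
ES_F = max(EF_C=12, EF_D=17, EF_E=26) = 26; EF_F = 26+3 = 29
Expected project duration μ = 29 weeks. Critical path: A → B → E → F.

Backward pass:
LF_F = 29; LS_F = 29−3 = 26
LF_E = LS_F = 26; LS_E = 26−12 = 14
LF_D = LS_F = 26; LS_D = 26−3 = 23
LF_C = min(LS_E=14, LS_F=26) = 14; LS_C = 14−9 = 5
LF_B = min(LS_D=23, LS_E=14) = 14; LS_B = 14−11 = 3
LF_A = min(LS_B=3, LS_C=5, LS_D=23) = 3; LS_A = 3−3 = 0
Slack_C = LS_C − ES_C = 5 − 3 = 2

2 weeks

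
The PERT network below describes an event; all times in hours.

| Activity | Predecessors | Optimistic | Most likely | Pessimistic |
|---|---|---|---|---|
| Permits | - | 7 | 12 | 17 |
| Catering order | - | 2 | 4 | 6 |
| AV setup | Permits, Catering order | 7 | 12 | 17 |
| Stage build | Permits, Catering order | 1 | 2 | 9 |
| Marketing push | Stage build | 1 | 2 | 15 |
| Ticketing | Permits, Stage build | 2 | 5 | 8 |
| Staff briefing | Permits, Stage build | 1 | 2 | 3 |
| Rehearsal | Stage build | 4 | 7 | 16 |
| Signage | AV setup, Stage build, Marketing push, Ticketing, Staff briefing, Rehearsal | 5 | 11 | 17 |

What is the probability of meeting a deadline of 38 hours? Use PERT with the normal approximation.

te_Permits = (7 + 4·12 + 17)/6 = 72/6 = 12; σ²_Permits = ((17−7)/6)² = 2.778
te_Catering order = (2 + 4·4 + 6)/6 = 24/6 = 4; σ²_Catering order = ((6−2)/6)² = 0.444
te_AV setup = (7 + 4·12 + 17)/6 = 72/6 = 12; σ²_AV setup = ((17−7)/6)² = 2.778
te_Stage build = (1 + 4·2 + 9)/6 = 18/6 = 3; σ²_Stage build = ((9−1)/6)² = 1.778
te_Marketing push = (1 + 4·2 + 15)/6 = 24/6 = 4; σ²_Marketing push = ((15−1)/6)² = 5.444
te_Ticketing = (2 + 4·5 + 8)/6 = 30/6 = 5; σ²_Ticketing = ((8−2)/6)² = 1.000
te_Staff briefing = (1 + 4·2 + 3)/6 = 12/6 = 2; σ²_Staff briefing = ((3−1)/6)² = 0.111
te_Rehearsal = (4 + 4·7 + 16)/6 = 48/6 = 8; σ²_Rehearsal = ((16−4)/6)² = 4.000
te_Signage = (5 + 4·11 + 17)/6 = 66/6 = 11; σ²_Signage = ((17−5)/6)² = 4.000

Forward pass:
ES_Permits = 0; EF_Permits = 12
ES_Catering order = 0; EF_Catering order = 4
ES_AV setup = max(EF_Permits=12, EF_Catering order=4) = 12; EF_AV setup = 12+12 = 24
ES_Stage build = max(EF_Permits=12, EF_Catering order=4) = 12; EF_Stage build = 12+3 = 15
ES_Marketing push = 15; EF_Marketing push = 15+4 = 19
ES_Ticketing = max(EF_Permits=12, EF_Stage build=15) = 15; EF_Ticketing = 15+5 = 20
ES_Staff briefing = max(EF_Permits=12, EF_Stage build=15) = 15; EF_Staff briefing = 15+2 = 17
ES_Rehearsal = 15; EF_Rehearsal = 15+8 = 23
ES_Signage = max(EF_AV setup=24, EF_Stage build=15, EF_Marketing push=19, EF_Ticketing=20, EF_Staff briefing=17, EF_Rehearsal=23) = 24; EF_Signage = 24+11 = 35
Expected project duration μ = 35 hours. Critical path: Permits → AV setup → Signage.

Variance along critical path = 2.778 + 2.778 + 4.000 = 9.556; σ = √9.556 = 3.091 hours.
Z = (38 − 35) / 3.091 = 0.970
P(T ≤ 38) = Φ(0.970) ≈ 0.834

0.834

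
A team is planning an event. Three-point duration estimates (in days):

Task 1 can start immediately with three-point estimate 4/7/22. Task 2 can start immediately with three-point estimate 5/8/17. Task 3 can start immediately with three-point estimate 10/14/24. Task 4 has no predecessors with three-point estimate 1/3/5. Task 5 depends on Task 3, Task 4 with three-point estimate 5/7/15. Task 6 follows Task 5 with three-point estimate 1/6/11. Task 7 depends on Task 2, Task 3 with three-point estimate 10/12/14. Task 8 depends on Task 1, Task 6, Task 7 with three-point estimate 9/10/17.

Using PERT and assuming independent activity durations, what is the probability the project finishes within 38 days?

0.288

te_Task 1 = (4 + 4·7 + 22)/6 = 54/6 = 9; σ²_Task 1 = ((22−4)/6)² = 9.000
te_Task 2 = (5 + 4·8 + 17)/6 = 54/6 = 9; σ²_Task 2 = ((17−5)/6)² = 4.000
te_Task 3 = (10 + 4·14 + 24)/6 = 90/6 = 15; σ²_Task 3 = ((24−10)/6)² = 5.444
te_Task 4 = (1 + 4·3 + 5)/6 = 18/6 = 3; σ²_Task 4 = ((5−1)/6)² = 0.444
te_Task 5 = (5 + 4·7 + 15)/6 = 48/6 = 8; σ²_Task 5 = ((15−5)/6)² = 2.778
te_Task 6 = (1 + 4·6 + 11)/6 = 36/6 = 6; σ²_Task 6 = ((11−1)/6)² = 2.778
te_Task 7 = (10 + 4·12 + 14)/6 = 72/6 = 12; σ²_Task 7 = ((14−10)/6)² = 0.444
te_Task 8 = (9 + 4·10 + 17)/6 = 66/6 = 11; σ²_Task 8 = ((17−9)/6)² = 1.778

Forward pass:
ES_Task 1 = 0; EF_Task 1 = 9
ES_Task 2 = 0; EF_Task 2 = 9
ES_Task 3 = 0; EF_Task 3 = 15
ES_Task 4 = 0; EF_Task 4 = 3
ES_Task 5 = max(EF_Task 3=15, EF_Task 4=3) = 15; EF_Task 5 = 15+8 = 23
ES_Task 6 = 23; EF_Task 6 = 23+6 = 29
ES_Task 7 = max(EF_Task 2=9, EF_Task 3=15) = 15; EF_Task 7 = 15+12 = 27
ES_Task 8 = max(EF_Task 1=9, EF_Task 6=29, EF_Task 7=27) = 29; EF_Task 8 = 29+11 = 40
Expected project duration μ = 40 days. Critical path: Task 3 → Task 5 → Task 6 → Task 8.

Variance along critical path = 5.444 + 2.778 + 2.778 + 1.778 = 12.778; σ = √12.778 = 3.575 days.
Z = (38 − 40) / 3.575 = -0.560
P(T ≤ 38) = Φ(-0.560) ≈ 0.288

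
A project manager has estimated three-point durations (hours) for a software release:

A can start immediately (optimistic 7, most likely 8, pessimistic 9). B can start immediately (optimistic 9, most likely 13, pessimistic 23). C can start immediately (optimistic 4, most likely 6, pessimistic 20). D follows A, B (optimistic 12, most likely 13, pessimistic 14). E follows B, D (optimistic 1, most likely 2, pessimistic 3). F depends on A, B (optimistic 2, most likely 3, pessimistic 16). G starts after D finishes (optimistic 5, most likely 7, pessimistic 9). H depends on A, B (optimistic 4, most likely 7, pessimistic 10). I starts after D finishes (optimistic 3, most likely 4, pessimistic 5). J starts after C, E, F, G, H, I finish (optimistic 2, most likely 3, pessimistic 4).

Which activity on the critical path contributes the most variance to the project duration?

B

te_A = (7 + 4·8 + 9)/6 = 48/6 = 8; σ²_A = ((9−7)/6)² = 0.111
te_B = (9 + 4·13 + 23)/6 = 84/6 = 14; σ²_B = ((23−9)/6)² = 5.444
te_C = (4 + 4·6 + 20)/6 = 48/6 = 8; σ²_C = ((20−4)/6)² = 7.111
te_D = (12 + 4·13 + 14)/6 = 78/6 = 13; σ²_D = ((14−12)/6)² = 0.111
te_E = (1 + 4·2 + 3)/6 = 12/6 = 2; σ²_E = ((3−1)/6)² = 0.111
te_F = (2 + 4·3 + 16)/6 = 30/6 = 5; σ²_F = ((16−2)/6)² = 5.444
te_G = (5 + 4·7 + 9)/6 = 42/6 = 7; σ²_G = ((9−5)/6)² = 0.444
te_H = (4 + 4·7 + 10)/6 = 42/6 = 7; σ²_H = ((10−4)/6)² = 1.000
te_I = (3 + 4·4 + 5)/6 = 24/6 = 4; σ²_I = ((5−3)/6)² = 0.111
te_J = (2 + 4·3 + 4)/6 = 18/6 = 3; σ²_J = ((4−2)/6)² = 0.111

Forward pass:
ES_A = 0; EF_A = 8
ES_B = 0; EF_B = 14
ES_C = 0; EF_C = 8
ES_D = max(EF_A=8, EF_B=14) = 14; EF_D = 14+13 = 27
ES_E = max(EF_B=14, EF_D=27) = 27; EF_E = 27+2 = 29
ES_F = max(EF_A=8, EF_B=14) = 14; EF_F = 14+5 = 19
ES_G = 27; EF_G = 27+7 = 34
ES_H = max(EF_A=8, EF_B=14) = 14; EF_H = 14+7 = 21
ES_I = 27; EF_I = 27+4 = 31
ES_J = max(EF_C=8, EF_E=29, EF_F=19, EF_G=34, EF_H=21, EF_I=31) = 34; EF_J = 34+3 = 37
Expected project duration μ = 37 hours. Critical path: B → D → G → J.

Variances on critical path: σ²_B=5.444, σ²_D=0.111, σ²_G=0.444, σ²_J=0.111.
Largest is σ²_B = 5.444.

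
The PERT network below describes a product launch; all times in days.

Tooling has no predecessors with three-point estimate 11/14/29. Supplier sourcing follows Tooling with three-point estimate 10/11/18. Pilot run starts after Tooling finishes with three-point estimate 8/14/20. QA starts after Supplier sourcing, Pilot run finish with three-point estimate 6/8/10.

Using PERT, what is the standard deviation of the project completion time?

te_Tooling = (11 + 4·14 + 29)/6 = 96/6 = 16; σ²_Tooling = ((29−11)/6)² = 9.000
te_Supplier sourcing = (10 + 4·11 + 18)/6 = 72/6 = 12; σ²_Supplier sourcing = ((18−10)/6)² = 1.778
te_Pilot run = (8 + 4·14 + 20)/6 = 84/6 = 14; σ²_Pilot run = ((20−8)/6)² = 4.000
te_QA = (6 + 4·8 + 10)/6 = 48/6 = 8; σ²_QA = ((10−6)/6)² = 0.444

Forward pass:
ES_Tooling = 0; EF_Tooling = 16
ES_Supplier sourcing = 16; EF_Supplier sourcing = 16+12 = 28
ES_Pilot run = 16; EF_Pilot run = 16+14 = 30
ES_QA = max(EF_Supplier sourcing=28, EF_Pilot run=30) = 30; EF_QA = 30+8 = 38
Expected project duration μ = 38 days. Critical path: Tooling → Pilot run → QA.

Variance along critical path = 9.000 + 4.000 + 0.444 = 13.444
σ = √13.444 = 3.667 days

3.67 days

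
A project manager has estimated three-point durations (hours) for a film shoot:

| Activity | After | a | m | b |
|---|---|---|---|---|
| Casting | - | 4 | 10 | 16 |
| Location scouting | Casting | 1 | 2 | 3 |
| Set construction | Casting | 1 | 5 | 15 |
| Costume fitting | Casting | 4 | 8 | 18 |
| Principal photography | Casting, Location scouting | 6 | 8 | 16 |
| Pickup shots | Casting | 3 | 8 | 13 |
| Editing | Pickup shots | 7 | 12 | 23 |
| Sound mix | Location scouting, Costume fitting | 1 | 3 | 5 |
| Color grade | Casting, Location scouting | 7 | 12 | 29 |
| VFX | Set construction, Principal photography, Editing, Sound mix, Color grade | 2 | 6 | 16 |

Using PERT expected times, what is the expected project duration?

38 hours

te_Casting = (4 + 4·10 + 16)/6 = 60/6 = 10
te_Location scouting = (1 + 4·2 + 3)/6 = 12/6 = 2
te_Set construction = (1 + 4·5 + 15)/6 = 36/6 = 6
te_Costume fitting = (4 + 4·8 + 18)/6 = 54/6 = 9
te_Principal photography = (6 + 4·8 + 16)/6 = 54/6 = 9
te_Pickup shots = (3 + 4·8 + 13)/6 = 48/6 = 8
te_Editing = (7 + 4·12 + 23)/6 = 78/6 = 13
te_Sound mix = (1 + 4·3 + 5)/6 = 18/6 = 3
te_Color grade = (7 + 4·12 + 29)/6 = 84/6 = 14
te_VFX = (2 + 4·6 + 16)/6 = 42/6 = 7

Forward pass:
ES_Casting = 0; EF_Casting = 10
ES_Location scouting = 10; EF_Location scouting = 10+2 = 12
ES_Set construction = 10; EF_Set construction = 10+6 = 16
ES_Costume fitting = 10; EF_Costume fitting = 10+9 = 19
ES_Principal photography = max(EF_Casting=10, EF_Location scouting=12) = 12; EF_Principal photography = 12+9 = 21
ES_Pickup shots = 10; EF_Pickup shots = 10+8 = 18
ES_Editing = 18; EF_Editing = 18+13 = 31
ES_Sound mix = max(EF_Location scouting=12, EF_Costume fitting=19) = 19; EF_Sound mix = 19+3 = 22
ES_Color grade = max(EF_Casting=10, EF_Location scouting=12) = 12; EF_Color grade = 12+14 = 26
ES_VFX = max(EF_Set construction=16, EF_Principal photography=21, EF_Editing=31, EF_Sound mix=22, EF_Color grade=26) = 31; EF_VFX = 31+7 = 38
Expected project duration μ = 38 hours. Critical path: Casting → Pickup shots → Editing → VFX.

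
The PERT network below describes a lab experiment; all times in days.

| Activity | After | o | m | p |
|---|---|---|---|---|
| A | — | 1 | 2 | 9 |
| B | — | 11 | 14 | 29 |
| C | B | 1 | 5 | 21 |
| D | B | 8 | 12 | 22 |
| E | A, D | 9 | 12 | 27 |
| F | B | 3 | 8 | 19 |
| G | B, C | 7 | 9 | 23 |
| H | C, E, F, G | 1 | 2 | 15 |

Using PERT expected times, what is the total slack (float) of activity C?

te_A = (1 + 4·2 + 9)/6 = 18/6 = 3
te_B = (11 + 4·14 + 29)/6 = 96/6 = 16
te_C = (1 + 4·5 + 21)/6 = 42/6 = 7
te_D = (8 + 4·12 + 22)/6 = 78/6 = 13
te_E = (9 + 4·12 + 27)/6 = 84/6 = 14
te_F = (3 + 4·8 + 19)/6 = 54/6 = 9
te_G = (7 + 4·9 + 23)/6 = 66/6 = 11
te_H = (1 + 4·2 + 15)/6 = 24/6 = 4

Forward pass:
ES_A = 0; EF_A = 3
ES_B = 0; EF_B = 16
ES_C = 16; EF_C = 16+7 = 23
ES_D = 16; EF_D = 16+13 = 29
ES_E = max(EF_A=3, EF_D=29) = 29; EF_E = 29+14 = 43
ES_F = 16; EF_F = 16+9 = 25
ES_G = max(EF_B=16, EF_C=23) = 23; EF_G = 23+11 = 34
ES_H = max(EF_C=23, EF_E=43, EF_F=25, EF_G=34) = 43; EF_H = 43+4 = 47
Expected project duration μ = 47 days. Critical path: B → D → E → H.

Backward pass:
LF_H = 47; LS_H = 47−4 = 43
LF_G = LS_H = 43; LS_G = 43−11 = 32
LF_F = LS_H = 43; LS_F = 43−9 = 34
LF_E = LS_H = 43; LS_E = 43−14 = 29
LF_D = LS_E = 29; LS_D = 29−13 = 16
LF_C = min(LS_G=32, LS_H=43) = 32; LS_C = 32−7 = 25
LF_B = min(LS_C=25, LS_D=16, LS_F=34, LS_G=32) = 16; LS_B = 16−16 = 0
LF_A = LS_E = 29; LS_A = 29−3 = 26
Slack_C = LS_C − ES_C = 25 − 16 = 9

9 days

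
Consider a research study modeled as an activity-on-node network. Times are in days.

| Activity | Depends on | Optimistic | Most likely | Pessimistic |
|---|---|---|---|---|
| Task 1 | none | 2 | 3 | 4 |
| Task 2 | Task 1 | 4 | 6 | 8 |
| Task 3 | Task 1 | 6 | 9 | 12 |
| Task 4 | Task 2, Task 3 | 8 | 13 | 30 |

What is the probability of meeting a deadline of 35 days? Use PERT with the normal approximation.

te_Task 1 = (2 + 4·3 + 4)/6 = 18/6 = 3; σ²_Task 1 = ((4−2)/6)² = 0.111
te_Task 2 = (4 + 4·6 + 8)/6 = 36/6 = 6; σ²_Task 2 = ((8−4)/6)² = 0.444
te_Task 3 = (6 + 4·9 + 12)/6 = 54/6 = 9; σ²_Task 3 = ((12−6)/6)² = 1.000
te_Task 4 = (8 + 4·13 + 30)/6 = 90/6 = 15; σ²_Task 4 = ((30−8)/6)² = 13.444

Forward pass:
ES_Task 1 = 0; EF_Task 1 = 3
ES_Task 2 = 3; EF_Task 2 = 3+6 = 9
ES_Task 3 = 3; EF_Task 3 = 3+9 = 12
ES_Task 4 = max(EF_Task 2=9, EF_Task 3=12) = 12; EF_Task 4 = 12+15 = 27
Expected project duration μ = 27 days. Critical path: Task 1 → Task 3 → Task 4.

Variance along critical path = 0.111 + 1.000 + 13.444 = 14.556; σ = √14.556 = 3.815 days.
Z = (35 − 27) / 3.815 = 2.097
P(T ≤ 35) = Φ(2.097) ≈ 0.982

0.982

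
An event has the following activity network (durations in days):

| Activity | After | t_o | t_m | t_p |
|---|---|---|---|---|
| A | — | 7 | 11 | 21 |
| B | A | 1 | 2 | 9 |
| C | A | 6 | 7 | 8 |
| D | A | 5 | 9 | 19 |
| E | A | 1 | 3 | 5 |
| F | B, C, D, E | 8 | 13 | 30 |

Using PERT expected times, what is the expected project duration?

te_A = (7 + 4·11 + 21)/6 = 72/6 = 12
te_B = (1 + 4·2 + 9)/6 = 18/6 = 3
te_C = (6 + 4·7 + 8)/6 = 42/6 = 7
te_D = (5 + 4·9 + 19)/6 = 60/6 = 10
te_E = (1 + 4·3 + 5)/6 = 18/6 = 3
te_F = (8 + 4·13 + 30)/6 = 90/6 = 15

Forward pass:
ES_A = 0; EF_A = 12
ES_B = 12; EF_B = 12+3 = 15
ES_C = 12; EF_C = 12+7 = 19
ES_D = 12; EF_D = 12+10 = 22
ES_E = 12; EF_E = 12+3 = 15
ES_F = max(EF_B=15, EF_C=19, EF_D=22, EF_E=15) = 22; EF_F = 22+15 = 37
Expected project duration μ = 37 days. Critical path: A → D → F.

37 days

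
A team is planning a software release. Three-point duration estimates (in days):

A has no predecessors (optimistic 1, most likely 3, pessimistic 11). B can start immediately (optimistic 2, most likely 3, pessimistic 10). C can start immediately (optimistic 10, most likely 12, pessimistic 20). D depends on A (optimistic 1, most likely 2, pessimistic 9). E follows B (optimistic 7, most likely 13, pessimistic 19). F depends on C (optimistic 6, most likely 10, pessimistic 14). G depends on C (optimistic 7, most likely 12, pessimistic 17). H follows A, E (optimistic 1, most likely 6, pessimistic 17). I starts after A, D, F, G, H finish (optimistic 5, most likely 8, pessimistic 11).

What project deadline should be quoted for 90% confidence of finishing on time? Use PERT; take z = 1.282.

te_A = (1 + 4·3 + 11)/6 = 24/6 = 4; σ²_A = ((11−1)/6)² = 2.778
te_B = (2 + 4·3 + 10)/6 = 24/6 = 4; σ²_B = ((10−2)/6)² = 1.778
te_C = (10 + 4·12 + 20)/6 = 78/6 = 13; σ²_C = ((20−10)/6)² = 2.778
te_D = (1 + 4·2 + 9)/6 = 18/6 = 3; σ²_D = ((9−1)/6)² = 1.778
te_E = (7 + 4·13 + 19)/6 = 78/6 = 13; σ²_E = ((19−7)/6)² = 4.000
te_F = (6 + 4·10 + 14)/6 = 60/6 = 10; σ²_F = ((14−6)/6)² = 1.778
te_G = (7 + 4·12 + 17)/6 = 72/6 = 12; σ²_G = ((17−7)/6)² = 2.778
te_H = (1 + 4·6 + 17)/6 = 42/6 = 7; σ²_H = ((17−1)/6)² = 7.111
te_I = (5 + 4·8 + 11)/6 = 48/6 = 8; σ²_I = ((11−5)/6)² = 1.000

Forward pass:
ES_A = 0; EF_A = 4
ES_B = 0; EF_B = 4
ES_C = 0; EF_C = 13
ES_D = 4; EF_D = 4+3 = 7
ES_E = 4; EF_E = 4+13 = 17
ES_F = 13; EF_F = 13+10 = 23
ES_G = 13; EF_G = 13+12 = 25
ES_H = max(EF_A=4, EF_E=17) = 17; EF_H = 17+7 = 24
ES_I = max(EF_A=4, EF_D=7, EF_F=23, EF_G=25, EF_H=24) = 25; EF_I = 25+8 = 33
Expected project duration μ = 33 days. Critical path: C → G → I.

Variance along critical path = 2.778 + 2.778 + 1.000 = 6.556; σ = 2.560 days.
D = μ + z·σ = 33 + 1.282·2.560 = 36.3 days

36.3 days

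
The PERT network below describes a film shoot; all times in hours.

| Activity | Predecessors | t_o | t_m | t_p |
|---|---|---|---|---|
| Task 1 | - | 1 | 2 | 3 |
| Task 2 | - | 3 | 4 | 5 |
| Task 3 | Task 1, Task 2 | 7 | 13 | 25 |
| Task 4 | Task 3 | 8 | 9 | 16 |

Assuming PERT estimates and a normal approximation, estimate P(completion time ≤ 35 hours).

0.983

te_Task 1 = (1 + 4·2 + 3)/6 = 12/6 = 2; σ²_Task 1 = ((3−1)/6)² = 0.111
te_Task 2 = (3 + 4·4 + 5)/6 = 24/6 = 4; σ²_Task 2 = ((5−3)/6)² = 0.111
te_Task 3 = (7 + 4·13 + 25)/6 = 84/6 = 14; σ²_Task 3 = ((25−7)/6)² = 9.000
te_Task 4 = (8 + 4·9 + 16)/6 = 60/6 = 10; σ²_Task 4 = ((16−8)/6)² = 1.778

Forward pass:
ES_Task 1 = 0; EF_Task 1 = 2
ES_Task 2 = 0; EF_Task 2 = 4
ES_Task 3 = max(EF_Task 1=2, EF_Task 2=4) = 4; EF_Task 3 = 4+14 = 18
ES_Task 4 = 18; EF_Task 4 = 18+10 = 28
Expected project duration μ = 28 hours. Critical path: Task 2 → Task 3 → Task 4.

Variance along critical path = 0.111 + 9.000 + 1.778 = 10.889; σ = √10.889 = 3.300 hours.
Z = (35 − 28) / 3.300 = 2.121
P(T ≤ 35) = Φ(2.121) ≈ 0.983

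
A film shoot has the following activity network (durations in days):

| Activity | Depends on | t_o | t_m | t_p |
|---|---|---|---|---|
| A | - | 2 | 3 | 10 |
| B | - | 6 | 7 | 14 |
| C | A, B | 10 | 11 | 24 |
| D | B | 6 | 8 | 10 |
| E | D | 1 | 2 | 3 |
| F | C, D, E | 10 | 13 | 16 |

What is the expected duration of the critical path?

te_A = (2 + 4·3 + 10)/6 = 24/6 = 4
te_B = (6 + 4·7 + 14)/6 = 48/6 = 8
te_C = (10 + 4·11 + 24)/6 = 78/6 = 13
te_D = (6 + 4·8 + 10)/6 = 48/6 = 8
te_E = (1 + 4·2 + 3)/6 = 12/6 = 2
te_F = (10 + 4·13 + 16)/6 = 78/6 = 13

Forward pass:
ES_A = 0; EF_A = 4
ES_B = 0; EF_B = 8
ES_C = max(EF_A=4, EF_B=8) = 8; EF_C = 8+13 = 21
ES_D = 8; EF_D = 8+8 = 16
ES_E = 16; EF_E = 16+2 = 18
ES_F = max(EF_C=21, EF_D=16, EF_E=18) = 21; EF_F = 21+13 = 34
Expected project duration μ = 34 days. Critical path: B → C → F.

34 days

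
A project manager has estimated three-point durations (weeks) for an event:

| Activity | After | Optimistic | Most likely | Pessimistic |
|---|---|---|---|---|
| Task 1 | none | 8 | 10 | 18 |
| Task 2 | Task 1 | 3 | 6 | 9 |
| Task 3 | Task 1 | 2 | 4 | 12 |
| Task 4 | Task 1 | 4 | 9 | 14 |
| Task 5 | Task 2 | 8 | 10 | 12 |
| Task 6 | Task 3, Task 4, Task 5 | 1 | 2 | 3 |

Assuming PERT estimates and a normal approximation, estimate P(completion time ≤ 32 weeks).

0.925

te_Task 1 = (8 + 4·10 + 18)/6 = 66/6 = 11; σ²_Task 1 = ((18−8)/6)² = 2.778
te_Task 2 = (3 + 4·6 + 9)/6 = 36/6 = 6; σ²_Task 2 = ((9−3)/6)² = 1.000
te_Task 3 = (2 + 4·4 + 12)/6 = 30/6 = 5; σ²_Task 3 = ((12−2)/6)² = 2.778
te_Task 4 = (4 + 4·9 + 14)/6 = 54/6 = 9; σ²_Task 4 = ((14−4)/6)² = 2.778
te_Task 5 = (8 + 4·10 + 12)/6 = 60/6 = 10; σ²_Task 5 = ((12−8)/6)² = 0.444
te_Task 6 = (1 + 4·2 + 3)/6 = 12/6 = 2; σ²_Task 6 = ((3−1)/6)² = 0.111

Forward pass:
ES_Task 1 = 0; EF_Task 1 = 11
ES_Task 2 = 11; EF_Task 2 = 11+6 = 17
ES_Task 3 = 11; EF_Task 3 = 11+5 = 16
ES_Task 4 = 11; EF_Task 4 = 11+9 = 20
ES_Task 5 = 17; EF_Task 5 = 17+10 = 27
ES_Task 6 = max(EF_Task 3=16, EF_Task 4=20, EF_Task 5=27) = 27; EF_Task 6 = 27+2 = 29
Expected project duration μ = 29 weeks. Critical path: Task 1 → Task 2 → Task 5 → Task 6.

Variance along critical path = 2.778 + 1.000 + 0.444 + 0.111 = 4.333; σ = √4.333 = 2.082 weeks.
Z = (32 − 29) / 2.082 = 1.441
P(T ≤ 32) = Φ(1.441) ≈ 0.925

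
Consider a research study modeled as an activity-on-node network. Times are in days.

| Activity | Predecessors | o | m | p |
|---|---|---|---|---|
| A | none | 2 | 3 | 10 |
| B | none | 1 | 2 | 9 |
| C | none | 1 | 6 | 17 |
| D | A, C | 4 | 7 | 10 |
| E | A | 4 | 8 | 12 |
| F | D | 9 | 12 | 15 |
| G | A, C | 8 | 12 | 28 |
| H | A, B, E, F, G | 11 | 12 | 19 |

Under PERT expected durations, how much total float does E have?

te_A = (2 + 4·3 + 10)/6 = 24/6 = 4
te_B = (1 + 4·2 + 9)/6 = 18/6 = 3
te_C = (1 + 4·6 + 17)/6 = 42/6 = 7
te_D = (4 + 4·7 + 10)/6 = 42/6 = 7
te_E = (4 + 4·8 + 12)/6 = 48/6 = 8
te_F = (9 + 4·12 + 15)/6 = 72/6 = 12
te_G = (8 + 4·12 + 28)/6 = 84/6 = 14
te_H = (11 + 4·12 + 19)/6 = 78/6 = 13

Forward pass:
ES_A = 0; EF_A = 4
ES_B = 0; EF_B = 3
ES_C = 0; EF_C = 7
ES_D = max(EF_A=4, EF_C=7) = 7; EF_D = 7+7 = 14
ES_E = 4; EF_E = 4+8 = 12
ES_F = 14; EF_F = 14+12 = 26
ES_G = max(EF_A=4, EF_C=7) = 7; EF_G = 7+14 = 21
ES_H = max(EF_A=4, EF_B=3, EF_E=12, EF_F=26, EF_G=21) = 26; EF_H = 26+13 = 39
Expected project duration μ = 39 days. Critical path: C → D → F → H.

Backward pass:
LF_H = 39; LS_H = 39−13 = 26
LF_G = LS_H = 26; LS_G = 26−14 = 12
LF_F = LS_H = 26; LS_F = 26−12 = 14
LF_E = LS_H = 26; LS_E = 26−8 = 18
LF_D = LS_F = 14; LS_D = 14−7 = 7
LF_C = min(LS_D=7, LS_G=12) = 7; LS_C = 7−7 = 0
LF_B = LS_H = 26; LS_B = 26−3 = 23
LF_A = min(LS_D=7, LS_E=18, LS_G=12, LS_H=26) = 7; LS_A = 7−4 = 3
Slack_E = LS_E − ES_E = 18 − 4 = 14

14 days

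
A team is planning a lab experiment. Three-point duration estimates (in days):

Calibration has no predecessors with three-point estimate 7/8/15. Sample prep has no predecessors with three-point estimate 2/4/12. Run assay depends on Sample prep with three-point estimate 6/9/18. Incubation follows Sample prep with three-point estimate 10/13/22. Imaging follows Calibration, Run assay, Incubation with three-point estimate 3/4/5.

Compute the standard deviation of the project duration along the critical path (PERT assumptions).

2.62 days

te_Calibration = (7 + 4·8 + 15)/6 = 54/6 = 9; σ²_Calibration = ((15−7)/6)² = 1.778
te_Sample prep = (2 + 4·4 + 12)/6 = 30/6 = 5; σ²_Sample prep = ((12−2)/6)² = 2.778
te_Run assay = (6 + 4·9 + 18)/6 = 60/6 = 10; σ²_Run assay = ((18−6)/6)² = 4.000
te_Incubation = (10 + 4·13 + 22)/6 = 84/6 = 14; σ²_Incubation = ((22−10)/6)² = 4.000
te_Imaging = (3 + 4·4 + 5)/6 = 24/6 = 4; σ²_Imaging = ((5−3)/6)² = 0.111

Forward pass:
ES_Calibration = 0; EF_Calibration = 9
ES_Sample prep = 0; EF_Sample prep = 5
ES_Run assay = 5; EF_Run assay = 5+10 = 15
ES_Incubation = 5; EF_Incubation = 5+14 = 19
ES_Imaging = max(EF_Calibration=9, EF_Run assay=15, EF_Incubation=19) = 19; EF_Imaging = 19+4 = 23
Expected project duration μ = 23 days. Critical path: Sample prep → Incubation → Imaging.

Variance along critical path = 2.778 + 4.000 + 0.111 = 6.889
σ = √6.889 = 2.625 days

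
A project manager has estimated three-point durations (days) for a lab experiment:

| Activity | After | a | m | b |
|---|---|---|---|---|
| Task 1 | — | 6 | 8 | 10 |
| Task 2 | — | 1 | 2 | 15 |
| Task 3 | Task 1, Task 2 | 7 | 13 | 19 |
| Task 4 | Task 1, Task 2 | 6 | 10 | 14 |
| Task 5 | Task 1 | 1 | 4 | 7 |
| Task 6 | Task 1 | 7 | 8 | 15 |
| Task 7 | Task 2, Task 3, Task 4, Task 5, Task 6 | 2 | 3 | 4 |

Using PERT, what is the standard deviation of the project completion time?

2.13 days

te_Task 1 = (6 + 4·8 + 10)/6 = 48/6 = 8; σ²_Task 1 = ((10−6)/6)² = 0.444
te_Task 2 = (1 + 4·2 + 15)/6 = 24/6 = 4; σ²_Task 2 = ((15−1)/6)² = 5.444
te_Task 3 = (7 + 4·13 + 19)/6 = 78/6 = 13; σ²_Task 3 = ((19−7)/6)² = 4.000
te_Task 4 = (6 + 4·10 + 14)/6 = 60/6 = 10; σ²_Task 4 = ((14−6)/6)² = 1.778
te_Task 5 = (1 + 4·4 + 7)/6 = 24/6 = 4; σ²_Task 5 = ((7−1)/6)² = 1.000
te_Task 6 = (7 + 4·8 + 15)/6 = 54/6 = 9; σ²_Task 6 = ((15−7)/6)² = 1.778
te_Task 7 = (2 + 4·3 + 4)/6 = 18/6 = 3; σ²_Task 7 = ((4−2)/6)² = 0.111

Forward pass:
ES_Task 1 = 0; EF_Task 1 = 8
ES_Task 2 = 0; EF_Task 2 = 4
ES_Task 3 = max(EF_Task 1=8, EF_Task 2=4) = 8; EF_Task 3 = 8+13 = 21
ES_Task 4 = max(EF_Task 1=8, EF_Task 2=4) = 8; EF_Task 4 = 8+10 = 18
ES_Task 5 = 8; EF_Task 5 = 8+4 = 12
ES_Task 6 = 8; EF_Task 6 = 8+9 = 17
ES_Task 7 = max(EF_Task 2=4, EF_Task 3=21, EF_Task 4=18, EF_Task 5=12, EF_Task 6=17) = 21; EF_Task 7 = 21+3 = 24
Expected project duration μ = 24 days. Critical path: Task 1 → Task 3 → Task 7.

Variance along critical path = 0.444 + 4.000 + 0.111 = 4.556
σ = √4.556 = 2.134 days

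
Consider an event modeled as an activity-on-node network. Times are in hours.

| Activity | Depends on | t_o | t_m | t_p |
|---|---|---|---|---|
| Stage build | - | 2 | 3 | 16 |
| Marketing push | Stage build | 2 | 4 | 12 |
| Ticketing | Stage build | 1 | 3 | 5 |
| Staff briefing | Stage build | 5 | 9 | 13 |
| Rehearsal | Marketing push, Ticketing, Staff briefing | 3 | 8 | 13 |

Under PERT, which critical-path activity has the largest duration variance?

Stage build

te_Stage build = (2 + 4·3 + 16)/6 = 30/6 = 5; σ²_Stage build = ((16−2)/6)² = 5.444
te_Marketing push = (2 + 4·4 + 12)/6 = 30/6 = 5; σ²_Marketing push = ((12−2)/6)² = 2.778
te_Ticketing = (1 + 4·3 + 5)/6 = 18/6 = 3; σ²_Ticketing = ((5−1)/6)² = 0.444
te_Staff briefing = (5 + 4·9 + 13)/6 = 54/6 = 9; σ²_Staff briefing = ((13−5)/6)² = 1.778
te_Rehearsal = (3 + 4·8 + 13)/6 = 48/6 = 8; σ²_Rehearsal = ((13−3)/6)² = 2.778

Forward pass:
ES_Stage build = 0; EF_Stage build = 5
ES_Marketing push = 5; EF_Marketing push = 5+5 = 10
ES_Ticketing = 5; EF_Ticketing = 5+3 = 8
ES_Staff briefing = 5; EF_Staff briefing = 5+9 = 14
ES_Rehearsal = max(EF_Marketing push=10, EF_Ticketing=8, EF_Staff briefing=14) = 14; EF_Rehearsal = 14+8 = 22
Expected project duration μ = 22 hours. Critical path: Stage build → Staff briefing → Rehearsal.

Variances on critical path: σ²_Stage build=5.444, σ²_Staff briefing=1.778, σ²_Rehearsal=2.778.
Largest is σ²_Stage build = 5.444.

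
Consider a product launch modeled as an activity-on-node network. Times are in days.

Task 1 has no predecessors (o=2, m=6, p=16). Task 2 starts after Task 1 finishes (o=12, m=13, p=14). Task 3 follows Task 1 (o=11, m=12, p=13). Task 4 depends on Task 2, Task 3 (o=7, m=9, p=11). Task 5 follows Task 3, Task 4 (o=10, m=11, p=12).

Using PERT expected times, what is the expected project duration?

40 days

te_Task 1 = (2 + 4·6 + 16)/6 = 42/6 = 7
te_Task 2 = (12 + 4·13 + 14)/6 = 78/6 = 13
te_Task 3 = (11 + 4·12 + 13)/6 = 72/6 = 12
te_Task 4 = (7 + 4·9 + 11)/6 = 54/6 = 9
te_Task 5 = (10 + 4·11 + 12)/6 = 66/6 = 11

Forward pass:
ES_Task 1 = 0; EF_Task 1 = 7
ES_Task 2 = 7; EF_Task 2 = 7+13 = 20
ES_Task 3 = 7; EF_Task 3 = 7+12 = 19
ES_Task 4 = max(EF_Task 2=20, EF_Task 3=19) = 20; EF_Task 4 = 20+9 = 29
ES_Task 5 = max(EF_Task 3=19, EF_Task 4=29) = 29; EF_Task 5 = 29+11 = 40
Expected project duration μ = 40 days. Critical path: Task 1 → Task 2 → Task 4 → Task 5.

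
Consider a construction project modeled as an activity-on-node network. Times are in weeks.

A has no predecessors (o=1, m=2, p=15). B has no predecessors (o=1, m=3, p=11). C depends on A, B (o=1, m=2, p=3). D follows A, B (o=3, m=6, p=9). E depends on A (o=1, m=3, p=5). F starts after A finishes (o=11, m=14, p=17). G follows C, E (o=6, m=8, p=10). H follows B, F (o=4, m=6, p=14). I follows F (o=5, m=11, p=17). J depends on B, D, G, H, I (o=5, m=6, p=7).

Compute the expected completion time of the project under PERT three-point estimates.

35 weeks

te_A = (1 + 4·2 + 15)/6 = 24/6 = 4
te_B = (1 + 4·3 + 11)/6 = 24/6 = 4
te_C = (1 + 4·2 + 3)/6 = 12/6 = 2
te_D = (3 + 4·6 + 9)/6 = 36/6 = 6
te_E = (1 + 4·3 + 5)/6 = 18/6 = 3
te_F = (11 + 4·14 + 17)/6 = 84/6 = 14
te_G = (6 + 4·8 + 10)/6 = 48/6 = 8
te_H = (4 + 4·6 + 14)/6 = 42/6 = 7
te_I = (5 + 4·11 + 17)/6 = 66/6 = 11
te_J = (5 + 4·6 + 7)/6 = 36/6 = 6

Forward pass:
ES_A = 0; EF_A = 4
ES_B = 0; EF_B = 4
ES_C = max(EF_A=4, EF_B=4) = 4; EF_C = 4+2 = 6
ES_D = max(EF_A=4, EF_B=4) = 4; EF_D = 4+6 = 10
ES_E = 4; EF_E = 4+3 = 7
ES_F = 4; EF_F = 4+14 = 18
ES_G = max(EF_C=6, EF_E=7) = 7; EF_G = 7+8 = 15
ES_H = max(EF_B=4, EF_F=18) = 18; EF_H = 18+7 = 25
ES_I = 18; EF_I = 18+11 = 29
ES_J = max(EF_B=4, EF_D=10, EF_G=15, EF_H=25, EF_I=29) = 29; EF_J = 29+6 = 35
Expected project duration μ = 35 weeks. Critical path: A → F → I → J.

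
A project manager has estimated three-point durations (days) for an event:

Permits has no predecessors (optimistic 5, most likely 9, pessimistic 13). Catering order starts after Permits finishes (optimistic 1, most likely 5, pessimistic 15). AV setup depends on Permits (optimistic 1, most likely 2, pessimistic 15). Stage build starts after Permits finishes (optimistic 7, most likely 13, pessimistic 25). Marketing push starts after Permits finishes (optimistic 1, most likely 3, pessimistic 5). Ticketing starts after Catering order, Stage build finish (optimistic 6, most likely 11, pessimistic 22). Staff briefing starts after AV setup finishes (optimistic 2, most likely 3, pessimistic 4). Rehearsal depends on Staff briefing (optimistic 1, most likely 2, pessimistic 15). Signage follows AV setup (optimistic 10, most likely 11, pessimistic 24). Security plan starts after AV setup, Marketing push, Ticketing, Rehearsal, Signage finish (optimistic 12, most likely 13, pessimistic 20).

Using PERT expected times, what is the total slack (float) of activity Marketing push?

te_Permits = (5 + 4·9 + 13)/6 = 54/6 = 9
te_Catering order = (1 + 4·5 + 15)/6 = 36/6 = 6
te_AV setup = (1 + 4·2 + 15)/6 = 24/6 = 4
te_Stage build = (7 + 4·13 + 25)/6 = 84/6 = 14
te_Marketing push = (1 + 4·3 + 5)/6 = 18/6 = 3
te_Ticketing = (6 + 4·11 + 22)/6 = 72/6 = 12
te_Staff briefing = (2 + 4·3 + 4)/6 = 18/6 = 3
te_Rehearsal = (1 + 4·2 + 15)/6 = 24/6 = 4
te_Signage = (10 + 4·11 + 24)/6 = 78/6 = 13
te_Security plan = (12 + 4·13 + 20)/6 = 84/6 = 14

Forward pass:
ES_Permits = 0; EF_Permits = 9
ES_Catering order = 9; EF_Catering order = 9+6 = 15
ES_AV setup = 9; EF_AV setup = 9+4 = 13
ES_Stage build = 9; EF_Stage build = 9+14 = 23
ES_Marketing push = 9; EF_Marketing push = 9+3 = 12
ES_Ticketing = max(EF_Catering order=15, EF_Stage build=23) = 23; EF_Ticketing = 23+12 = 35
ES_Staff briefing = 13; EF_Staff briefing = 13+3 = 16
ES_Rehearsal = 16; EF_Rehearsal = 16+4 = 20
ES_Signage = 13; EF_Signage = 13+13 = 26
ES_Security plan = max(EF_AV setup=13, EF_Marketing push=12, EF_Ticketing=35, EF_Rehearsal=20, EF_Signage=26) = 35; EF_Security plan = 35+14 = 49
Expected project duration μ = 49 days. Critical path: Permits → Stage build → Ticketing → Security plan.

Backward pass:
LF_Security plan = 49; LS_Security plan = 49−14 = 35
LF_Signage = LS_Security plan = 35; LS_Signage = 35−13 = 22
LF_Rehearsal = LS_Security plan = 35; LS_Rehearsal = 35−4 = 31
LF_Staff briefing = LS_Rehearsal = 31; LS_Staff briefing = 31−3 = 28
LF_Ticketing = LS_Security plan = 35; LS_Ticketing = 35−12 = 23
LF_Marketing push = LS_Security plan = 35; LS_Marketing push = 35−3 = 32
LF_Stage build = LS_Ticketing = 23; LS_Stage build = 23−14 = 9
LF_AV setup = min(LS_Staff briefing=28, LS_Signage=22, LS_Security plan=35) = 22; LS_AV setup = 22−4 = 18
LF_Catering order = LS_Ticketing = 23; LS_Catering order = 23−6 = 17
LF_Permits = min(LS_Catering order=17, LS_AV setup=18, LS_Stage build=9, LS_Marketing push=32) = 9; LS_Permits = 9−9 = 0
Slack_Marketing push = LS_Marketing push − ES_Marketing push = 32 − 9 = 23

23 days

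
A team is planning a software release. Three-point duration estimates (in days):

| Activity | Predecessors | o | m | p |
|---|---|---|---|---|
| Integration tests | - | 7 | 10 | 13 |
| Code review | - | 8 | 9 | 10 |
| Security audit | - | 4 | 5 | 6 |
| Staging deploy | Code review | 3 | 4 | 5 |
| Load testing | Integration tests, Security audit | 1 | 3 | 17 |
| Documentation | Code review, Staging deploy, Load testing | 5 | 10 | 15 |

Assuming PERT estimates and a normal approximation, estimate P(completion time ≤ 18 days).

te_Integration tests = (7 + 4·10 + 13)/6 = 60/6 = 10; σ²_Integration tests = ((13−7)/6)² = 1.000
te_Code review = (8 + 4·9 + 10)/6 = 54/6 = 9; σ²_Code review = ((10−8)/6)² = 0.111
te_Security audit = (4 + 4·5 + 6)/6 = 30/6 = 5; σ²_Security audit = ((6−4)/6)² = 0.111
te_Staging deploy = (3 + 4·4 + 5)/6 = 24/6 = 4; σ²_Staging deploy = ((5−3)/6)² = 0.111
te_Load testing = (1 + 4·3 + 17)/6 = 30/6 = 5; σ²_Load testing = ((17−1)/6)² = 7.111
te_Documentation = (5 + 4·10 + 15)/6 = 60/6 = 10; σ²_Documentation = ((15−5)/6)² = 2.778

Forward pass:
ES_Integration tests = 0; EF_Integration tests = 10
ES_Code review = 0; EF_Code review = 9
ES_Security audit = 0; EF_Security audit = 5
ES_Staging deploy = 9; EF_Staging deploy = 9+4 = 13
ES_Load testing = max(EF_Integration tests=10, EF_Security audit=5) = 10; EF_Load testing = 10+5 = 15
ES_Documentation = max(EF_Code review=9, EF_Staging deploy=13, EF_Load testing=15) = 15; EF_Documentation = 15+10 = 25
Expected project duration μ = 25 days. Critical path: Integration tests → Load testing → Documentation.

Variance along critical path = 1.000 + 7.111 + 2.778 = 10.889; σ = √10.889 = 3.300 days.
Z = (18 − 25) / 3.300 = -2.121
P(T ≤ 18) = Φ(-2.121) ≈ 0.017

0.017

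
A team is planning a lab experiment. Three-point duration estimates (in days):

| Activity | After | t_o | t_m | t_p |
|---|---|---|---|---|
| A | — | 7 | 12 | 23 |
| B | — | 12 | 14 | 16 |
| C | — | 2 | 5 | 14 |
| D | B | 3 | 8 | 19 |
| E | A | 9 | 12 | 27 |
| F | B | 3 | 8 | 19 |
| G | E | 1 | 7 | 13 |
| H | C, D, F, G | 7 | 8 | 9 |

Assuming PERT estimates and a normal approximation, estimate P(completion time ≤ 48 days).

te_A = (7 + 4·12 + 23)/6 = 78/6 = 13; σ²_A = ((23−7)/6)² = 7.111
te_B = (12 + 4·14 + 16)/6 = 84/6 = 14; σ²_B = ((16−12)/6)² = 0.444
te_C = (2 + 4·5 + 14)/6 = 36/6 = 6; σ²_C = ((14−2)/6)² = 4.000
te_D = (3 + 4·8 + 19)/6 = 54/6 = 9; σ²_D = ((19−3)/6)² = 7.111
te_E = (9 + 4·12 + 27)/6 = 84/6 = 14; σ²_E = ((27−9)/6)² = 9.000
te_F = (3 + 4·8 + 19)/6 = 54/6 = 9; σ²_F = ((19−3)/6)² = 7.111
te_G = (1 + 4·7 + 13)/6 = 42/6 = 7; σ²_G = ((13−1)/6)² = 4.000
te_H = (7 + 4·8 + 9)/6 = 48/6 = 8; σ²_H = ((9−7)/6)² = 0.111

Forward pass:
ES_A = 0; EF_A = 13
ES_B = 0; EF_B = 14
ES_C = 0; EF_C = 6
ES_D = 14; EF_D = 14+9 = 23
ES_E = 13; EF_E = 13+14 = 27
ES_F = 14; EF_F = 14+9 = 23
ES_G = 27; EF_G = 27+7 = 34
ES_H = max(EF_C=6, EF_D=23, EF_F=23, EF_G=34) = 34; EF_H = 34+8 = 42
Expected project duration μ = 42 days. Critical path: A → E → G → H.

Variance along critical path = 7.111 + 9.000 + 4.000 + 0.111 = 20.222; σ = √20.222 = 4.497 days.
Z = (48 − 42) / 4.497 = 1.334
P(T ≤ 48) = Φ(1.334) ≈ 0.909

0.909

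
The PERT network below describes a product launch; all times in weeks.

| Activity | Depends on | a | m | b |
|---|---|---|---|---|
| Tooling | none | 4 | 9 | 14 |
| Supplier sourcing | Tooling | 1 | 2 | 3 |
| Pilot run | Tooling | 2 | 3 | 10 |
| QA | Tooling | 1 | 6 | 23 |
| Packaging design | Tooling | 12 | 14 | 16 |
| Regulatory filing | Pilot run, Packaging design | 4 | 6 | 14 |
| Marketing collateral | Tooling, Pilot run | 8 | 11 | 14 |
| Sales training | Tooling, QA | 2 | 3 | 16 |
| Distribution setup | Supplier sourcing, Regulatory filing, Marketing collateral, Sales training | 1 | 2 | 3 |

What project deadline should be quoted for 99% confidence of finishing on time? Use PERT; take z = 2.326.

37.8 weeks

te_Tooling = (4 + 4·9 + 14)/6 = 54/6 = 9; σ²_Tooling = ((14−4)/6)² = 2.778
te_Supplier sourcing = (1 + 4·2 + 3)/6 = 12/6 = 2; σ²_Supplier sourcing = ((3−1)/6)² = 0.111
te_Pilot run = (2 + 4·3 + 10)/6 = 24/6 = 4; σ²_Pilot run = ((10−2)/6)² = 1.778
te_QA = (1 + 4·6 + 23)/6 = 48/6 = 8; σ²_QA = ((23−1)/6)² = 13.444
te_Packaging design = (12 + 4·14 + 16)/6 = 84/6 = 14; σ²_Packaging design = ((16−12)/6)² = 0.444
te_Regulatory filing = (4 + 4·6 + 14)/6 = 42/6 = 7; σ²_Regulatory filing = ((14−4)/6)² = 2.778
te_Marketing collateral = (8 + 4·11 + 14)/6 = 66/6 = 11; σ²_Marketing collateral = ((14−8)/6)² = 1.000
te_Sales training = (2 + 4·3 + 16)/6 = 30/6 = 5; σ²_Sales training = ((16−2)/6)² = 5.444
te_Distribution setup = (1 + 4·2 + 3)/6 = 12/6 = 2; σ²_Distribution setup = ((3−1)/6)² = 0.111

Forward pass:
ES_Tooling = 0; EF_Tooling = 9
ES_Supplier sourcing = 9; EF_Supplier sourcing = 9+2 = 11
ES_Pilot run = 9; EF_Pilot run = 9+4 = 13
ES_QA = 9; EF_QA = 9+8 = 17
ES_Packaging design = 9; EF_Packaging design = 9+14 = 23
ES_Regulatory filing = max(EF_Pilot run=13, EF_Packaging design=23) = 23; EF_Regulatory filing = 23+7 = 30
ES_Marketing collateral = max(EF_Tooling=9, EF_Pilot run=13) = 13; EF_Marketing collateral = 13+11 = 24
ES_Sales training = max(EF_Tooling=9, EF_QA=17) = 17; EF_Sales training = 17+5 = 22
ES_Distribution setup = max(EF_Supplier sourcing=11, EF_Regulatory filing=30, EF_Marketing collateral=24, EF_Sales training=22) = 30; EF_Distribution setup = 30+2 = 32
Expected project duration μ = 32 weeks. Critical path: Tooling → Packaging design → Regulatory filing → Distribution setup.

Variance along critical path = 2.778 + 0.444 + 2.778 + 0.111 = 6.111; σ = 2.472 weeks.
D = μ + z·σ = 32 + 2.326·2.472 = 37.8 weeks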